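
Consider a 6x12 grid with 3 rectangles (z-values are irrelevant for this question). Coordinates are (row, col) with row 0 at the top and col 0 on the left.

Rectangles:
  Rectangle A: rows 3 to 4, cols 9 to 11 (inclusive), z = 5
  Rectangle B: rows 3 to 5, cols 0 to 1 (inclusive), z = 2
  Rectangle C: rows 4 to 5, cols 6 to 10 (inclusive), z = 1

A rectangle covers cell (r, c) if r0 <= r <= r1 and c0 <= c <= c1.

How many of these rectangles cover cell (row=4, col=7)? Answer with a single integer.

Check cell (4,7):
  A: rows 3-4 cols 9-11 -> outside (col miss)
  B: rows 3-5 cols 0-1 -> outside (col miss)
  C: rows 4-5 cols 6-10 -> covers
Count covering = 1

Answer: 1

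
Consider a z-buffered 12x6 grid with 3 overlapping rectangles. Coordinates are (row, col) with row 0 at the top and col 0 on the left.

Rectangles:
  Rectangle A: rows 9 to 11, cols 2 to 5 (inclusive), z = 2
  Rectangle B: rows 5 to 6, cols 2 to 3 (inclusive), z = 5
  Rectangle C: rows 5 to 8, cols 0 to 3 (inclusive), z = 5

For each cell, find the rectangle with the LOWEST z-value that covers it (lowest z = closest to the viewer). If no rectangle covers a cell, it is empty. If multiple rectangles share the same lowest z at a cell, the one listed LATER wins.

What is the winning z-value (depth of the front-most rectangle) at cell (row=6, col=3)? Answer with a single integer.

Answer: 5

Derivation:
Check cell (6,3):
  A: rows 9-11 cols 2-5 -> outside (row miss)
  B: rows 5-6 cols 2-3 z=5 -> covers; best now B (z=5)
  C: rows 5-8 cols 0-3 z=5 -> covers; best now C (z=5)
Winner: C at z=5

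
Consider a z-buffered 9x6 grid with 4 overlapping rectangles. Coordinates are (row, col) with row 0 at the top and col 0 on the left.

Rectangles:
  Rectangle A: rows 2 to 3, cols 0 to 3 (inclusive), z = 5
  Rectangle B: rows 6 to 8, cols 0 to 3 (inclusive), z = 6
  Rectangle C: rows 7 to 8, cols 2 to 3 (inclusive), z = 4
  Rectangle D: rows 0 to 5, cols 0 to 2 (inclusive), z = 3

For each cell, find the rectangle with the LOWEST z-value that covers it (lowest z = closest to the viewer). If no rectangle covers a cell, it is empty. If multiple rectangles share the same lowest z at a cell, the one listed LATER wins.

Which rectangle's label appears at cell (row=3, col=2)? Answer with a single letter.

Answer: D

Derivation:
Check cell (3,2):
  A: rows 2-3 cols 0-3 z=5 -> covers; best now A (z=5)
  B: rows 6-8 cols 0-3 -> outside (row miss)
  C: rows 7-8 cols 2-3 -> outside (row miss)
  D: rows 0-5 cols 0-2 z=3 -> covers; best now D (z=3)
Winner: D at z=3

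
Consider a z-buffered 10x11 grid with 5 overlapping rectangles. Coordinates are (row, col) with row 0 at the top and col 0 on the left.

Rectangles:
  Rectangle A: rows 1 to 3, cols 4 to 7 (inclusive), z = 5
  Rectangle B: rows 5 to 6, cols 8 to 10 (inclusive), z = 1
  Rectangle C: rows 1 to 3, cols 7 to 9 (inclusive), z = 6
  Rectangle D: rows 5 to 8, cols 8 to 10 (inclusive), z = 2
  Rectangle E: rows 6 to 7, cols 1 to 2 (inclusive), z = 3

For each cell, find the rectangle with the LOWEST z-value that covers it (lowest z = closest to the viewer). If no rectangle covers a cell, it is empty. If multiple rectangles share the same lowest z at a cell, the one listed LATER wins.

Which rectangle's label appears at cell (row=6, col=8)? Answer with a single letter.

Check cell (6,8):
  A: rows 1-3 cols 4-7 -> outside (row miss)
  B: rows 5-6 cols 8-10 z=1 -> covers; best now B (z=1)
  C: rows 1-3 cols 7-9 -> outside (row miss)
  D: rows 5-8 cols 8-10 z=2 -> covers; best now B (z=1)
  E: rows 6-7 cols 1-2 -> outside (col miss)
Winner: B at z=1

Answer: B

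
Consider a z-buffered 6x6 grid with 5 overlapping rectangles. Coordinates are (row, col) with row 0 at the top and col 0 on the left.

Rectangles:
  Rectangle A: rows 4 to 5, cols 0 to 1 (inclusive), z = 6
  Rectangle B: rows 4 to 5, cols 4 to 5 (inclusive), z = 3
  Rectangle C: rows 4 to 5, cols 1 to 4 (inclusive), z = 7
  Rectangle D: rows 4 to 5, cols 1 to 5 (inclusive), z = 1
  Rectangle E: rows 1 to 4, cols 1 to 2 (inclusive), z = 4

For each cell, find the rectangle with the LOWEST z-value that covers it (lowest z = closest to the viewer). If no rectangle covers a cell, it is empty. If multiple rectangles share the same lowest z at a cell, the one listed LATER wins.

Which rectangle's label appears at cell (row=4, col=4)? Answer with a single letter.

Answer: D

Derivation:
Check cell (4,4):
  A: rows 4-5 cols 0-1 -> outside (col miss)
  B: rows 4-5 cols 4-5 z=3 -> covers; best now B (z=3)
  C: rows 4-5 cols 1-4 z=7 -> covers; best now B (z=3)
  D: rows 4-5 cols 1-5 z=1 -> covers; best now D (z=1)
  E: rows 1-4 cols 1-2 -> outside (col miss)
Winner: D at z=1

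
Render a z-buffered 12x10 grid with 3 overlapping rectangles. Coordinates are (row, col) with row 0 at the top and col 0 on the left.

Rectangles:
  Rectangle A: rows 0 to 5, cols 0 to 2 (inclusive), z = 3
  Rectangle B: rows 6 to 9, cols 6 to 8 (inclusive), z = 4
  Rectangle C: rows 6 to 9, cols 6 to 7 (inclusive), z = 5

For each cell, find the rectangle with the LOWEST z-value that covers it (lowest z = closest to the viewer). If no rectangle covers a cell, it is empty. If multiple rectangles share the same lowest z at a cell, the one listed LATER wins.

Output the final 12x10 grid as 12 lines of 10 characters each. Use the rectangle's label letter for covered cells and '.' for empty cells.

AAA.......
AAA.......
AAA.......
AAA.......
AAA.......
AAA.......
......BBB.
......BBB.
......BBB.
......BBB.
..........
..........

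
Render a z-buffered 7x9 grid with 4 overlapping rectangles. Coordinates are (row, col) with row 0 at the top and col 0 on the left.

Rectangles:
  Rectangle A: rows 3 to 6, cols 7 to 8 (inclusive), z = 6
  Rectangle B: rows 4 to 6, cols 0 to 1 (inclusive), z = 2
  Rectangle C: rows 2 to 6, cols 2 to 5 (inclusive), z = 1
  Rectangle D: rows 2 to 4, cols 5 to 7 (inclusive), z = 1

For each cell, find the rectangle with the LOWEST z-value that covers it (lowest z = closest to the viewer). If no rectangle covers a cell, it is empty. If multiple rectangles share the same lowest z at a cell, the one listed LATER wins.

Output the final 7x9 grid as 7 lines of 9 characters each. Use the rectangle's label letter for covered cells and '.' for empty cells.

.........
.........
..CCCDDD.
..CCCDDDA
BBCCCDDDA
BBCCCC.AA
BBCCCC.AA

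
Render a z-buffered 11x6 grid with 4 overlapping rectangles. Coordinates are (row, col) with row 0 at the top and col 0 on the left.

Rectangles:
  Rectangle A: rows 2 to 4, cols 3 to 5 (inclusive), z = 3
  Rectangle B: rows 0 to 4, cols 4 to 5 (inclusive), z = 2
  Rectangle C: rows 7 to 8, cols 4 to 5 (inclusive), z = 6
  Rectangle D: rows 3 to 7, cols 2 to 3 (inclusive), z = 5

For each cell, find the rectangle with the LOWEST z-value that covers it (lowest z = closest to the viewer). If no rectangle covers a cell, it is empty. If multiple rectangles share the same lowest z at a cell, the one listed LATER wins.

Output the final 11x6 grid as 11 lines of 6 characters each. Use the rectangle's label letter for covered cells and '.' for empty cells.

....BB
....BB
...ABB
..DABB
..DABB
..DD..
..DD..
..DDCC
....CC
......
......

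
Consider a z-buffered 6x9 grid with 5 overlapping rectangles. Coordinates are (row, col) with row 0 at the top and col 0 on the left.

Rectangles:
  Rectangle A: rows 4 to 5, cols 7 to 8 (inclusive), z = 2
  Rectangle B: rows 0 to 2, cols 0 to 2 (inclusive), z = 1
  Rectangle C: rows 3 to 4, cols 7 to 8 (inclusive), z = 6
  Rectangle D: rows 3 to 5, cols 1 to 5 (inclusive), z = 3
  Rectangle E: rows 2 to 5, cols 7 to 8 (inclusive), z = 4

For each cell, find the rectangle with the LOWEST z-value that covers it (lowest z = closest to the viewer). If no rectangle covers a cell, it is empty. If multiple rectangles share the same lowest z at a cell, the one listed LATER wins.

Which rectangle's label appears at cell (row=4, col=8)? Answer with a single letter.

Answer: A

Derivation:
Check cell (4,8):
  A: rows 4-5 cols 7-8 z=2 -> covers; best now A (z=2)
  B: rows 0-2 cols 0-2 -> outside (row miss)
  C: rows 3-4 cols 7-8 z=6 -> covers; best now A (z=2)
  D: rows 3-5 cols 1-5 -> outside (col miss)
  E: rows 2-5 cols 7-8 z=4 -> covers; best now A (z=2)
Winner: A at z=2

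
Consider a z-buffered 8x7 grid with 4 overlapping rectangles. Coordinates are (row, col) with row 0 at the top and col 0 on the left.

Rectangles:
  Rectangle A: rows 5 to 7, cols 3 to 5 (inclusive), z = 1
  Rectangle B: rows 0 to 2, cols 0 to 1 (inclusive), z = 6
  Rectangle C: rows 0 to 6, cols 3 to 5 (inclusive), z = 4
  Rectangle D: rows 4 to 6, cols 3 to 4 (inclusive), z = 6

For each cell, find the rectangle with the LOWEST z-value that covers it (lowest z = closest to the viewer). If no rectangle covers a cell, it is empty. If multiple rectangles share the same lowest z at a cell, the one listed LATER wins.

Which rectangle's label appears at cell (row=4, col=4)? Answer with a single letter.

Answer: C

Derivation:
Check cell (4,4):
  A: rows 5-7 cols 3-5 -> outside (row miss)
  B: rows 0-2 cols 0-1 -> outside (row miss)
  C: rows 0-6 cols 3-5 z=4 -> covers; best now C (z=4)
  D: rows 4-6 cols 3-4 z=6 -> covers; best now C (z=4)
Winner: C at z=4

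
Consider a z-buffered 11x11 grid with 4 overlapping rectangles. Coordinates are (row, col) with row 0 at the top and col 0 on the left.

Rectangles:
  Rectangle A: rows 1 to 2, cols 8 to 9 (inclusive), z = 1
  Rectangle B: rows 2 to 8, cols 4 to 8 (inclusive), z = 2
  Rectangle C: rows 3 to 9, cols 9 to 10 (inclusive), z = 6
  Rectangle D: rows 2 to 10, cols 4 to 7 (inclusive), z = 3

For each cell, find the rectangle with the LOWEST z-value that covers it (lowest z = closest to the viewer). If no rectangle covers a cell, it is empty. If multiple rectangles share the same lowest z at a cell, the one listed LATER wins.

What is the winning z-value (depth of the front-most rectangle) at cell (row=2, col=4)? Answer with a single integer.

Answer: 2

Derivation:
Check cell (2,4):
  A: rows 1-2 cols 8-9 -> outside (col miss)
  B: rows 2-8 cols 4-8 z=2 -> covers; best now B (z=2)
  C: rows 3-9 cols 9-10 -> outside (row miss)
  D: rows 2-10 cols 4-7 z=3 -> covers; best now B (z=2)
Winner: B at z=2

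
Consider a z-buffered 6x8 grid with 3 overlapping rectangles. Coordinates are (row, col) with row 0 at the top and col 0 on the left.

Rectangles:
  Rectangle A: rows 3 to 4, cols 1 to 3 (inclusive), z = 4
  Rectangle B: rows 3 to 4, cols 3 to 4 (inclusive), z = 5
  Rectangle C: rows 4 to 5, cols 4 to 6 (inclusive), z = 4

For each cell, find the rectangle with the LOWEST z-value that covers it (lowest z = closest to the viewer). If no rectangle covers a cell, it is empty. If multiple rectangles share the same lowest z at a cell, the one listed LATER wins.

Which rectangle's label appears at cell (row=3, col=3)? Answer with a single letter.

Answer: A

Derivation:
Check cell (3,3):
  A: rows 3-4 cols 1-3 z=4 -> covers; best now A (z=4)
  B: rows 3-4 cols 3-4 z=5 -> covers; best now A (z=4)
  C: rows 4-5 cols 4-6 -> outside (row miss)
Winner: A at z=4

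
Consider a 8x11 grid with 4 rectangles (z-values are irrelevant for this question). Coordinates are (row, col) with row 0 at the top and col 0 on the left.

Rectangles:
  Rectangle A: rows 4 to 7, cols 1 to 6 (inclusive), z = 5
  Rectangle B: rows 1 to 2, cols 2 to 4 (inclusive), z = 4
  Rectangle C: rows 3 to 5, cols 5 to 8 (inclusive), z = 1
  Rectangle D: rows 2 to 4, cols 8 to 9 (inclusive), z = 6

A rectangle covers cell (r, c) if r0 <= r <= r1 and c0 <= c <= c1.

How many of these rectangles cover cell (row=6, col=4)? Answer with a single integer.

Answer: 1

Derivation:
Check cell (6,4):
  A: rows 4-7 cols 1-6 -> covers
  B: rows 1-2 cols 2-4 -> outside (row miss)
  C: rows 3-5 cols 5-8 -> outside (row miss)
  D: rows 2-4 cols 8-9 -> outside (row miss)
Count covering = 1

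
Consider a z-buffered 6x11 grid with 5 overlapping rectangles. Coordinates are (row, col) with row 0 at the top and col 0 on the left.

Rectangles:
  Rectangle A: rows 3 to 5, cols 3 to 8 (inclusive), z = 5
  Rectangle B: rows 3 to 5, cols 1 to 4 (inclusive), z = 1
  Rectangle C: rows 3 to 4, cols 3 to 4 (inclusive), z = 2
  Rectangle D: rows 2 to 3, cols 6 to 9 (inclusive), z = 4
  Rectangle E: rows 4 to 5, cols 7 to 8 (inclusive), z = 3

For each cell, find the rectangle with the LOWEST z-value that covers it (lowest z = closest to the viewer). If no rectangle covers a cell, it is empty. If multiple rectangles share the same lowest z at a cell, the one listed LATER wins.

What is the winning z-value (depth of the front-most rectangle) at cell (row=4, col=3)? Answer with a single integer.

Answer: 1

Derivation:
Check cell (4,3):
  A: rows 3-5 cols 3-8 z=5 -> covers; best now A (z=5)
  B: rows 3-5 cols 1-4 z=1 -> covers; best now B (z=1)
  C: rows 3-4 cols 3-4 z=2 -> covers; best now B (z=1)
  D: rows 2-3 cols 6-9 -> outside (row miss)
  E: rows 4-5 cols 7-8 -> outside (col miss)
Winner: B at z=1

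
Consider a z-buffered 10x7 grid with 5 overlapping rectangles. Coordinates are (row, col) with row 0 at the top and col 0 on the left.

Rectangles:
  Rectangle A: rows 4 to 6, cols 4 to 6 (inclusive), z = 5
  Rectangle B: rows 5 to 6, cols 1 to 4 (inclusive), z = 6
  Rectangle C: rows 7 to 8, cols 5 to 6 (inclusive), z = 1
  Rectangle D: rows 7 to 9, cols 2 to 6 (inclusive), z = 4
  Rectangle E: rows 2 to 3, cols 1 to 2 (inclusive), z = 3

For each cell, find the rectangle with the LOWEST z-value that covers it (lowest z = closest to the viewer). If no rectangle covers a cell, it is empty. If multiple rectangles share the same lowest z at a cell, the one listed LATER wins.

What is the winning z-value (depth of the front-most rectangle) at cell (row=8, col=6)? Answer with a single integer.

Answer: 1

Derivation:
Check cell (8,6):
  A: rows 4-6 cols 4-6 -> outside (row miss)
  B: rows 5-6 cols 1-4 -> outside (row miss)
  C: rows 7-8 cols 5-6 z=1 -> covers; best now C (z=1)
  D: rows 7-9 cols 2-6 z=4 -> covers; best now C (z=1)
  E: rows 2-3 cols 1-2 -> outside (row miss)
Winner: C at z=1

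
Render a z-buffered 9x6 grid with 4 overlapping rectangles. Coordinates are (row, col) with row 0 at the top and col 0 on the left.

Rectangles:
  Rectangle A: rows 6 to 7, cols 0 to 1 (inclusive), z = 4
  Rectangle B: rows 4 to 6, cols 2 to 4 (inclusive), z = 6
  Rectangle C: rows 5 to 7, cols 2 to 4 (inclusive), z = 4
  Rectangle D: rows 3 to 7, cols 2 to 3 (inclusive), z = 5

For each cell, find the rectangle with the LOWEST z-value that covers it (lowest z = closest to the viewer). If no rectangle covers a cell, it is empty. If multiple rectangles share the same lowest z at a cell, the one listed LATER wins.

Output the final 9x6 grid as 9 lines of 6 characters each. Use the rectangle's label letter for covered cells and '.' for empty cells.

......
......
......
..DD..
..DDB.
..CCC.
AACCC.
AACCC.
......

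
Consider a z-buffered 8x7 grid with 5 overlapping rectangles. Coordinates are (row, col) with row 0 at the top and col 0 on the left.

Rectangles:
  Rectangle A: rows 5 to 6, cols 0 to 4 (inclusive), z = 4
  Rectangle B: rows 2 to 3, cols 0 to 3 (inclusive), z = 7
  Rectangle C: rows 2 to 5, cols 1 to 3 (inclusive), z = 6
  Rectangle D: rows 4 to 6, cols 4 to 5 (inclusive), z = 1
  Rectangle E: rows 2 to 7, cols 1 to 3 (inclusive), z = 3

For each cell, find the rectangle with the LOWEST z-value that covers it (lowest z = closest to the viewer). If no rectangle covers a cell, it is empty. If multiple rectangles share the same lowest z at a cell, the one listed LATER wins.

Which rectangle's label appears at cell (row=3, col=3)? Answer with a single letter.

Check cell (3,3):
  A: rows 5-6 cols 0-4 -> outside (row miss)
  B: rows 2-3 cols 0-3 z=7 -> covers; best now B (z=7)
  C: rows 2-5 cols 1-3 z=6 -> covers; best now C (z=6)
  D: rows 4-6 cols 4-5 -> outside (row miss)
  E: rows 2-7 cols 1-3 z=3 -> covers; best now E (z=3)
Winner: E at z=3

Answer: E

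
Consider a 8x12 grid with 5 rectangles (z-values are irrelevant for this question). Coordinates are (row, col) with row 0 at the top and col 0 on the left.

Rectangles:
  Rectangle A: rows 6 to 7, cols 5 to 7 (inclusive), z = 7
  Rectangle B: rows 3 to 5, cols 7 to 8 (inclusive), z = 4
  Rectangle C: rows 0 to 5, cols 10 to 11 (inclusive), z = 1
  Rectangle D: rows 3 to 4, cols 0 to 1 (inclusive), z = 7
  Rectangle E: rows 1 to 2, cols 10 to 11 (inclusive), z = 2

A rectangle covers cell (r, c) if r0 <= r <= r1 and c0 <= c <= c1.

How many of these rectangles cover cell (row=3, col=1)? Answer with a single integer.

Answer: 1

Derivation:
Check cell (3,1):
  A: rows 6-7 cols 5-7 -> outside (row miss)
  B: rows 3-5 cols 7-8 -> outside (col miss)
  C: rows 0-5 cols 10-11 -> outside (col miss)
  D: rows 3-4 cols 0-1 -> covers
  E: rows 1-2 cols 10-11 -> outside (row miss)
Count covering = 1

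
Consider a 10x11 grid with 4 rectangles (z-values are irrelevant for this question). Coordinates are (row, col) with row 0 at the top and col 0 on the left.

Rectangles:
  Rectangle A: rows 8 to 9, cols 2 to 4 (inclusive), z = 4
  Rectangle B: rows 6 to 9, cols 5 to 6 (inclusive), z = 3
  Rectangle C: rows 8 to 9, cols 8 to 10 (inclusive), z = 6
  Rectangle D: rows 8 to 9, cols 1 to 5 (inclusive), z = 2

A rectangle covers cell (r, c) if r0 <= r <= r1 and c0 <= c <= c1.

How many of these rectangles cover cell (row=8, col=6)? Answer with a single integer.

Answer: 1

Derivation:
Check cell (8,6):
  A: rows 8-9 cols 2-4 -> outside (col miss)
  B: rows 6-9 cols 5-6 -> covers
  C: rows 8-9 cols 8-10 -> outside (col miss)
  D: rows 8-9 cols 1-5 -> outside (col miss)
Count covering = 1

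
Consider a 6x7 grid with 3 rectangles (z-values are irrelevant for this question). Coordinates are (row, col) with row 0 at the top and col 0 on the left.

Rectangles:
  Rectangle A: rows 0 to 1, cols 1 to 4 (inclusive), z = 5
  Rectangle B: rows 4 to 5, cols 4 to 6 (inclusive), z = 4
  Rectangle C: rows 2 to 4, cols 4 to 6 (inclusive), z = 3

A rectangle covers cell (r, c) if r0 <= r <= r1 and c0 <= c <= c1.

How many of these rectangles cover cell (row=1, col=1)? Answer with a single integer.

Answer: 1

Derivation:
Check cell (1,1):
  A: rows 0-1 cols 1-4 -> covers
  B: rows 4-5 cols 4-6 -> outside (row miss)
  C: rows 2-4 cols 4-6 -> outside (row miss)
Count covering = 1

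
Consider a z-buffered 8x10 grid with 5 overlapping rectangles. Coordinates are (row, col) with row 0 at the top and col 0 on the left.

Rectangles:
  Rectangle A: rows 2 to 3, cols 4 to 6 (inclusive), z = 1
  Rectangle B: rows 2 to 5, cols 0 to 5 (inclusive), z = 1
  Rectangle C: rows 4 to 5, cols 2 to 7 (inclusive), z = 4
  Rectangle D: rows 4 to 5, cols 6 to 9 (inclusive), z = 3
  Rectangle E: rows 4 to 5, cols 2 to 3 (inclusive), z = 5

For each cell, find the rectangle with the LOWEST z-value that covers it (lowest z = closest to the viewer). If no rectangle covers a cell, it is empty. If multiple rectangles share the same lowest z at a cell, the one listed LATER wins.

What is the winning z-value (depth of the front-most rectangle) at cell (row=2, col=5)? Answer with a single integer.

Answer: 1

Derivation:
Check cell (2,5):
  A: rows 2-3 cols 4-6 z=1 -> covers; best now A (z=1)
  B: rows 2-5 cols 0-5 z=1 -> covers; best now B (z=1)
  C: rows 4-5 cols 2-7 -> outside (row miss)
  D: rows 4-5 cols 6-9 -> outside (row miss)
  E: rows 4-5 cols 2-3 -> outside (row miss)
Winner: B at z=1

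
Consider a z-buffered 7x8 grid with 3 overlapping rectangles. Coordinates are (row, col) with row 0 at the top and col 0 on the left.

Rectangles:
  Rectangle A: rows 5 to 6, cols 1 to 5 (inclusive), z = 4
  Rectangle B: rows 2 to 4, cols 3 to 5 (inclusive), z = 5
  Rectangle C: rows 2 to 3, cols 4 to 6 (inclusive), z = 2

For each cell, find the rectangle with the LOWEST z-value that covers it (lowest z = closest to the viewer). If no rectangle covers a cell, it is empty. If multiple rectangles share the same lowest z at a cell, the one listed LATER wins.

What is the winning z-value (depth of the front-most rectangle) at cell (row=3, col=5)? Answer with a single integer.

Check cell (3,5):
  A: rows 5-6 cols 1-5 -> outside (row miss)
  B: rows 2-4 cols 3-5 z=5 -> covers; best now B (z=5)
  C: rows 2-3 cols 4-6 z=2 -> covers; best now C (z=2)
Winner: C at z=2

Answer: 2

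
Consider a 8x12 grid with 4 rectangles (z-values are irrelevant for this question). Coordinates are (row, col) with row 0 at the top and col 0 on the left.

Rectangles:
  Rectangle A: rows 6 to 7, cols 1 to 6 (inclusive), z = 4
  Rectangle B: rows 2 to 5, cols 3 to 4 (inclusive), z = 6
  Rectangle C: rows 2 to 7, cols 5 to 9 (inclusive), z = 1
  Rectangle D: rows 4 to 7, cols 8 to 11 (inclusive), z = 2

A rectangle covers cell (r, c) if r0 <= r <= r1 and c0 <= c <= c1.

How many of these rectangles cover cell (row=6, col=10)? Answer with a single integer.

Answer: 1

Derivation:
Check cell (6,10):
  A: rows 6-7 cols 1-6 -> outside (col miss)
  B: rows 2-5 cols 3-4 -> outside (row miss)
  C: rows 2-7 cols 5-9 -> outside (col miss)
  D: rows 4-7 cols 8-11 -> covers
Count covering = 1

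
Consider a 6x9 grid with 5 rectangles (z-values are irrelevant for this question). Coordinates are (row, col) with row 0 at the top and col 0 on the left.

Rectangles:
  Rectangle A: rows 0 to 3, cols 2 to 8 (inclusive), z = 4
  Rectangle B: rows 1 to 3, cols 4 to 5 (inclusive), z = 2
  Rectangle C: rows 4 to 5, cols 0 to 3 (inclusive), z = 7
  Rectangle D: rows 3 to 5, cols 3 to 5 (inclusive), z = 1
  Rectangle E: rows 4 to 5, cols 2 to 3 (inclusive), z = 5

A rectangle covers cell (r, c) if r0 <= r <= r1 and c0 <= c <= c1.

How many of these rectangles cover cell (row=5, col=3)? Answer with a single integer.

Answer: 3

Derivation:
Check cell (5,3):
  A: rows 0-3 cols 2-8 -> outside (row miss)
  B: rows 1-3 cols 4-5 -> outside (row miss)
  C: rows 4-5 cols 0-3 -> covers
  D: rows 3-5 cols 3-5 -> covers
  E: rows 4-5 cols 2-3 -> covers
Count covering = 3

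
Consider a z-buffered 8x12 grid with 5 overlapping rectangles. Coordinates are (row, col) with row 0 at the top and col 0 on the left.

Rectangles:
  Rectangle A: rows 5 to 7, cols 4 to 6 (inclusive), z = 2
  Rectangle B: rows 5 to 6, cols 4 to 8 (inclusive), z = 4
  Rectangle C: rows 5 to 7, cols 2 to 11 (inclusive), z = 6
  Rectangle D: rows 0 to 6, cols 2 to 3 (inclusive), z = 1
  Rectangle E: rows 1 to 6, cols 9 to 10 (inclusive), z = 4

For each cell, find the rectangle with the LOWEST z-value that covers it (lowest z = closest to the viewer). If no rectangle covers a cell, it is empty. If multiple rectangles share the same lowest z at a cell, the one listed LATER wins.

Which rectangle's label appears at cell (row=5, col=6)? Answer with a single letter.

Answer: A

Derivation:
Check cell (5,6):
  A: rows 5-7 cols 4-6 z=2 -> covers; best now A (z=2)
  B: rows 5-6 cols 4-8 z=4 -> covers; best now A (z=2)
  C: rows 5-7 cols 2-11 z=6 -> covers; best now A (z=2)
  D: rows 0-6 cols 2-3 -> outside (col miss)
  E: rows 1-6 cols 9-10 -> outside (col miss)
Winner: A at z=2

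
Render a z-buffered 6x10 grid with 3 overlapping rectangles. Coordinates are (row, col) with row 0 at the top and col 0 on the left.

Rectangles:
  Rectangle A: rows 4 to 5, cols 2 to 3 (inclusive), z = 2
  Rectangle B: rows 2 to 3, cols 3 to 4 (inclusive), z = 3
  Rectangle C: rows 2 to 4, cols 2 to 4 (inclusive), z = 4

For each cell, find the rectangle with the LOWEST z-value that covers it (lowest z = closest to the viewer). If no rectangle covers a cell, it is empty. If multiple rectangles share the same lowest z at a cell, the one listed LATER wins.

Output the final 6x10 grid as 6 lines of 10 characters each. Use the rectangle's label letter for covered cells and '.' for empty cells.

..........
..........
..CBB.....
..CBB.....
..AAC.....
..AA......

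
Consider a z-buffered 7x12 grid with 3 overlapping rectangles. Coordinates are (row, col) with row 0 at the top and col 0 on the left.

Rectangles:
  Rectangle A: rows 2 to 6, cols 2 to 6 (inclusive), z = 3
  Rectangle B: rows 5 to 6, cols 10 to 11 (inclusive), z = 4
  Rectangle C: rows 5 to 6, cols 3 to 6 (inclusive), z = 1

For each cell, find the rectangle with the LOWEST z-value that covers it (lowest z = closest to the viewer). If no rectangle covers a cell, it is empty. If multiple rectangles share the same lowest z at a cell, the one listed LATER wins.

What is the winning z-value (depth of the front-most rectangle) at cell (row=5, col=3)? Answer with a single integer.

Answer: 1

Derivation:
Check cell (5,3):
  A: rows 2-6 cols 2-6 z=3 -> covers; best now A (z=3)
  B: rows 5-6 cols 10-11 -> outside (col miss)
  C: rows 5-6 cols 3-6 z=1 -> covers; best now C (z=1)
Winner: C at z=1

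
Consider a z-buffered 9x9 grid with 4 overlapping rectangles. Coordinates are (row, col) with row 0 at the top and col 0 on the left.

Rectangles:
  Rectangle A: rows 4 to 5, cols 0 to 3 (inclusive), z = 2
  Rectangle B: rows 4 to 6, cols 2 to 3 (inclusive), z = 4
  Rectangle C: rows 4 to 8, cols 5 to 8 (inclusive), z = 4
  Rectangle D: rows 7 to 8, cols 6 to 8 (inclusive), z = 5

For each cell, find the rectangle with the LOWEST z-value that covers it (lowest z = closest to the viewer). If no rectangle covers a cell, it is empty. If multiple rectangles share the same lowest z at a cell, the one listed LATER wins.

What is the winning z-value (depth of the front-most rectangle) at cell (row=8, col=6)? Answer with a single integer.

Check cell (8,6):
  A: rows 4-5 cols 0-3 -> outside (row miss)
  B: rows 4-6 cols 2-3 -> outside (row miss)
  C: rows 4-8 cols 5-8 z=4 -> covers; best now C (z=4)
  D: rows 7-8 cols 6-8 z=5 -> covers; best now C (z=4)
Winner: C at z=4

Answer: 4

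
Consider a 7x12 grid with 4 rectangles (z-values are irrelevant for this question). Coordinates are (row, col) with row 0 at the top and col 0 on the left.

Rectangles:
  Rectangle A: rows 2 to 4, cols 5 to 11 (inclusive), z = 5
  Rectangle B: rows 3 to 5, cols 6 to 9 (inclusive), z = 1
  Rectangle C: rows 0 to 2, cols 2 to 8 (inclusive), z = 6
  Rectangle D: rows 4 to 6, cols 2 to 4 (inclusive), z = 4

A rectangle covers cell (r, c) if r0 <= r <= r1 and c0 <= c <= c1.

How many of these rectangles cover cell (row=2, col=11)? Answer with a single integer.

Check cell (2,11):
  A: rows 2-4 cols 5-11 -> covers
  B: rows 3-5 cols 6-9 -> outside (row miss)
  C: rows 0-2 cols 2-8 -> outside (col miss)
  D: rows 4-6 cols 2-4 -> outside (row miss)
Count covering = 1

Answer: 1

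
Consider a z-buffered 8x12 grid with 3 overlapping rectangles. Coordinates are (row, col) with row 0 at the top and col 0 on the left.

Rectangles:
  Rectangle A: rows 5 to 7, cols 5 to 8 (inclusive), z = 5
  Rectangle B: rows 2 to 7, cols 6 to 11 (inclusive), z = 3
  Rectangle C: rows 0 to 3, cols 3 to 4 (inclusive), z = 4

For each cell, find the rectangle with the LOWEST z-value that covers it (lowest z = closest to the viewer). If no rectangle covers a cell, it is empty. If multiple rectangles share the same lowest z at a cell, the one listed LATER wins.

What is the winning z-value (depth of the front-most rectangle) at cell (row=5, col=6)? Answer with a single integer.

Check cell (5,6):
  A: rows 5-7 cols 5-8 z=5 -> covers; best now A (z=5)
  B: rows 2-7 cols 6-11 z=3 -> covers; best now B (z=3)
  C: rows 0-3 cols 3-4 -> outside (row miss)
Winner: B at z=3

Answer: 3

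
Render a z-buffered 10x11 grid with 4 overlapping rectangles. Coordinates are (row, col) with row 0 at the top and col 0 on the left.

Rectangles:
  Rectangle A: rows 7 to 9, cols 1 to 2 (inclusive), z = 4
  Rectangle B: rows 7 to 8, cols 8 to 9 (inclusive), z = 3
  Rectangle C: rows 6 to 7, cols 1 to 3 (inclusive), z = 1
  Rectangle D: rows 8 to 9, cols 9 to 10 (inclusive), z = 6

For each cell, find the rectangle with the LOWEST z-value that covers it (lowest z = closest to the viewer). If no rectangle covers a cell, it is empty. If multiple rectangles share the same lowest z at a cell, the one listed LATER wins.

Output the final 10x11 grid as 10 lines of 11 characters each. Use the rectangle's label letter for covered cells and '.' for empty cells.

...........
...........
...........
...........
...........
...........
.CCC.......
.CCC....BB.
.AA.....BBD
.AA......DD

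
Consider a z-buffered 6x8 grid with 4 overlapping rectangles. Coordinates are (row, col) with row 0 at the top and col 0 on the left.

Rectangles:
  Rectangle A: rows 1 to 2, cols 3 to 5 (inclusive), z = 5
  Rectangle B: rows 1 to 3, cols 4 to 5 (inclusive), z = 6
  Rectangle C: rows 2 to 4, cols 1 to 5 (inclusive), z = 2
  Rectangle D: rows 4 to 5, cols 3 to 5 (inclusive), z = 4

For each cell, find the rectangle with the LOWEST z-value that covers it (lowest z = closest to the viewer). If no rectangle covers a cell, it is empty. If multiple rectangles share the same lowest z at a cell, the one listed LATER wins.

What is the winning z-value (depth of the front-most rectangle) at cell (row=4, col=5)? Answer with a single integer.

Check cell (4,5):
  A: rows 1-2 cols 3-5 -> outside (row miss)
  B: rows 1-3 cols 4-5 -> outside (row miss)
  C: rows 2-4 cols 1-5 z=2 -> covers; best now C (z=2)
  D: rows 4-5 cols 3-5 z=4 -> covers; best now C (z=2)
Winner: C at z=2

Answer: 2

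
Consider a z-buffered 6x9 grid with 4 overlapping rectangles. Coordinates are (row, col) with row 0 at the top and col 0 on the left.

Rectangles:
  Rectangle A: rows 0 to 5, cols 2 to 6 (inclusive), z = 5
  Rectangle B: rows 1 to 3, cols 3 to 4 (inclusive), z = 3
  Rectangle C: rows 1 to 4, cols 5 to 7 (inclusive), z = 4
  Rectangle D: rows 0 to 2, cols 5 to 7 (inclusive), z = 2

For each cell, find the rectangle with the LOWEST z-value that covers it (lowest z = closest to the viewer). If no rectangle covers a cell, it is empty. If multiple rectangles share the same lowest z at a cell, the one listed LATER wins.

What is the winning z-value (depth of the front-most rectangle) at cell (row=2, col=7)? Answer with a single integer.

Check cell (2,7):
  A: rows 0-5 cols 2-6 -> outside (col miss)
  B: rows 1-3 cols 3-4 -> outside (col miss)
  C: rows 1-4 cols 5-7 z=4 -> covers; best now C (z=4)
  D: rows 0-2 cols 5-7 z=2 -> covers; best now D (z=2)
Winner: D at z=2

Answer: 2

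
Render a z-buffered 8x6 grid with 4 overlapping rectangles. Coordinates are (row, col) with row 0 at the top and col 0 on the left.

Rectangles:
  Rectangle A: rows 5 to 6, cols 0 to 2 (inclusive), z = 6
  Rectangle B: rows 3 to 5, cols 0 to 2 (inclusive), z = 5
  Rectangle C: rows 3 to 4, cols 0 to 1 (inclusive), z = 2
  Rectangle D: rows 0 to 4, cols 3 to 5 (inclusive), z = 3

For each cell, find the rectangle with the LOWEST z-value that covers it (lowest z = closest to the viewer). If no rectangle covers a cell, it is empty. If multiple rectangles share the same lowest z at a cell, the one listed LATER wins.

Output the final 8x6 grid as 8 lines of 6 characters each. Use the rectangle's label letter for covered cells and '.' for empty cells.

...DDD
...DDD
...DDD
CCBDDD
CCBDDD
BBB...
AAA...
......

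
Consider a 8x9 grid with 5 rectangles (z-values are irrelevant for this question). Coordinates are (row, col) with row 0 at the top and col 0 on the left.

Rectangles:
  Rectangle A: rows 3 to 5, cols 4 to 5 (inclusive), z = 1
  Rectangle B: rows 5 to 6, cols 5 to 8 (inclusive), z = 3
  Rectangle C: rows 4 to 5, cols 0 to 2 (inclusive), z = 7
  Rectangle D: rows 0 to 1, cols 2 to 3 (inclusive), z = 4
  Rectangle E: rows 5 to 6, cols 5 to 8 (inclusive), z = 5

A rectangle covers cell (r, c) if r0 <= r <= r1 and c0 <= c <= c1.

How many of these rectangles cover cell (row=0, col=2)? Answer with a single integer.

Check cell (0,2):
  A: rows 3-5 cols 4-5 -> outside (row miss)
  B: rows 5-6 cols 5-8 -> outside (row miss)
  C: rows 4-5 cols 0-2 -> outside (row miss)
  D: rows 0-1 cols 2-3 -> covers
  E: rows 5-6 cols 5-8 -> outside (row miss)
Count covering = 1

Answer: 1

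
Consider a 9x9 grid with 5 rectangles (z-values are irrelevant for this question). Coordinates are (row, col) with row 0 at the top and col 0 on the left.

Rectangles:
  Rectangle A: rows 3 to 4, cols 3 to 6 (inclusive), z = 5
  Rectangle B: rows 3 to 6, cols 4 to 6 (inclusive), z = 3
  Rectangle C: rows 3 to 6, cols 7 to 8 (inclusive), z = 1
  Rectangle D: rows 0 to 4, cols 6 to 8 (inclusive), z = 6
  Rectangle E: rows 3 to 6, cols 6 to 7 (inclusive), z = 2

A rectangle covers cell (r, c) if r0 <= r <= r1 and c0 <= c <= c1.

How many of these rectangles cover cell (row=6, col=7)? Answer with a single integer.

Check cell (6,7):
  A: rows 3-4 cols 3-6 -> outside (row miss)
  B: rows 3-6 cols 4-6 -> outside (col miss)
  C: rows 3-6 cols 7-8 -> covers
  D: rows 0-4 cols 6-8 -> outside (row miss)
  E: rows 3-6 cols 6-7 -> covers
Count covering = 2

Answer: 2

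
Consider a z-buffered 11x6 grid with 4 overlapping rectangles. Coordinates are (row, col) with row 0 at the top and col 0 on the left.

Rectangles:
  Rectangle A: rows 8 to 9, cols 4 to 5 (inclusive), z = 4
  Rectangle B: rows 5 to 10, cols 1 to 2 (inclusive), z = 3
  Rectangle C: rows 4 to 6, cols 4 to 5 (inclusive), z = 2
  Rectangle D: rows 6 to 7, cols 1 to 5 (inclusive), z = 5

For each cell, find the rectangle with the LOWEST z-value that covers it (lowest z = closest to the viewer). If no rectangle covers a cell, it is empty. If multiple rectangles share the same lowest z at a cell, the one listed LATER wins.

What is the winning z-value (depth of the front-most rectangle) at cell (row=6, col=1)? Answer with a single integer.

Check cell (6,1):
  A: rows 8-9 cols 4-5 -> outside (row miss)
  B: rows 5-10 cols 1-2 z=3 -> covers; best now B (z=3)
  C: rows 4-6 cols 4-5 -> outside (col miss)
  D: rows 6-7 cols 1-5 z=5 -> covers; best now B (z=3)
Winner: B at z=3

Answer: 3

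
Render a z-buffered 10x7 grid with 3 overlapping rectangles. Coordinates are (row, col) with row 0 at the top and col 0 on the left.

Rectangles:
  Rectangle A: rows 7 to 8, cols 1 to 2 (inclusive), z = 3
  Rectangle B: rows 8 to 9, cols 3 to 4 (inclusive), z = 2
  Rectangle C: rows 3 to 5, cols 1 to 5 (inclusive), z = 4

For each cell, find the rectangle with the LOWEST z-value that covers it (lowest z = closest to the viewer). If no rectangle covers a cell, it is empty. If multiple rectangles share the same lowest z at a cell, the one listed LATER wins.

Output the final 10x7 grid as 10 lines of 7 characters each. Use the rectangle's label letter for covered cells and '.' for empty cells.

.......
.......
.......
.CCCCC.
.CCCCC.
.CCCCC.
.......
.AA....
.AABB..
...BB..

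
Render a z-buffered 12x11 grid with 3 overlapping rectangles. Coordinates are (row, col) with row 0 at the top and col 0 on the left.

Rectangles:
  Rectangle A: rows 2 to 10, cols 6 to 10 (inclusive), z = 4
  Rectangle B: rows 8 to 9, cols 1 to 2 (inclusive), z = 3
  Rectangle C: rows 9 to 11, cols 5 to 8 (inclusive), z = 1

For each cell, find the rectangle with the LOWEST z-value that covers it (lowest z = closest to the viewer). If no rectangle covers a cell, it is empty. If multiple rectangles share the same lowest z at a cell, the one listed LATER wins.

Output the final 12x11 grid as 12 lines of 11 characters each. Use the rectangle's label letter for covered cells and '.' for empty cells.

...........
...........
......AAAAA
......AAAAA
......AAAAA
......AAAAA
......AAAAA
......AAAAA
.BB...AAAAA
.BB..CCCCAA
.....CCCCAA
.....CCCC..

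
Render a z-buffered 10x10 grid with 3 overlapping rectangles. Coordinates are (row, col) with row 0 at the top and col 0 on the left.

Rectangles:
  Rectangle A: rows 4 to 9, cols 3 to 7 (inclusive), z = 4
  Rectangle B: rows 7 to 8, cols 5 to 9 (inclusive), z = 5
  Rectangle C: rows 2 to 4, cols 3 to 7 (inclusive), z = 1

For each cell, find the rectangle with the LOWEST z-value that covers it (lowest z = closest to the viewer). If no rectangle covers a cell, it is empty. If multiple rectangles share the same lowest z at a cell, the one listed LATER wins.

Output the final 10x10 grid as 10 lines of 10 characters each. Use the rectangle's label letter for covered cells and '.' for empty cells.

..........
..........
...CCCCC..
...CCCCC..
...CCCCC..
...AAAAA..
...AAAAA..
...AAAAABB
...AAAAABB
...AAAAA..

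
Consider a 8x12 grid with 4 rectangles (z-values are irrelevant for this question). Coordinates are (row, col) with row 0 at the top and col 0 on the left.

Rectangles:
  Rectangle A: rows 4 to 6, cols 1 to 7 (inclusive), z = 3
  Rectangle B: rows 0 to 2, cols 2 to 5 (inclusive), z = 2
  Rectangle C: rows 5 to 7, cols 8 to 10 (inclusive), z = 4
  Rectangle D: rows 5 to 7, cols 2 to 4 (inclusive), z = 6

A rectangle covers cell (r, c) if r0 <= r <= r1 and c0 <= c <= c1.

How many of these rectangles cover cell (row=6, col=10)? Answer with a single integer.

Check cell (6,10):
  A: rows 4-6 cols 1-7 -> outside (col miss)
  B: rows 0-2 cols 2-5 -> outside (row miss)
  C: rows 5-7 cols 8-10 -> covers
  D: rows 5-7 cols 2-4 -> outside (col miss)
Count covering = 1

Answer: 1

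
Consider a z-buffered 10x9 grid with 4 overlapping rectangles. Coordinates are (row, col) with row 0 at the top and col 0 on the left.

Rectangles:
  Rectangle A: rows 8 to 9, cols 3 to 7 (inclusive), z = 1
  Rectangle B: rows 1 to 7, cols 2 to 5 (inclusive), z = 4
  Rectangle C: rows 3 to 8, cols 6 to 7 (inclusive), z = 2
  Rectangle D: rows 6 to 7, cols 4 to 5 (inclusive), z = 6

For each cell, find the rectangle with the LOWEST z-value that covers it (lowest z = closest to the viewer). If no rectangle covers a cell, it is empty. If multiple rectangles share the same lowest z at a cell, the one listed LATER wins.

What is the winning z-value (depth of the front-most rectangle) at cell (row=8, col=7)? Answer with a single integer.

Answer: 1

Derivation:
Check cell (8,7):
  A: rows 8-9 cols 3-7 z=1 -> covers; best now A (z=1)
  B: rows 1-7 cols 2-5 -> outside (row miss)
  C: rows 3-8 cols 6-7 z=2 -> covers; best now A (z=1)
  D: rows 6-7 cols 4-5 -> outside (row miss)
Winner: A at z=1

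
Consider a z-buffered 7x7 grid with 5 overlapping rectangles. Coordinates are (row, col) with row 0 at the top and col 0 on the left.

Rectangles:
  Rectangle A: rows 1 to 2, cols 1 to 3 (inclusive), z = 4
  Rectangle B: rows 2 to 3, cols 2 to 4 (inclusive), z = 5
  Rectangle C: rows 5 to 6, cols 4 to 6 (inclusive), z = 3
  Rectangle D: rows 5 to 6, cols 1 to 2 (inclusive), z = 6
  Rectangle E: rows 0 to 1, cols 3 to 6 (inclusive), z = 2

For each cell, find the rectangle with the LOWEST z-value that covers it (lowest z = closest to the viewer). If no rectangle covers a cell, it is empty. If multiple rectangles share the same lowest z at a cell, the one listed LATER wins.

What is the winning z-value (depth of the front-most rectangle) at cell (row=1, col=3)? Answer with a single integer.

Answer: 2

Derivation:
Check cell (1,3):
  A: rows 1-2 cols 1-3 z=4 -> covers; best now A (z=4)
  B: rows 2-3 cols 2-4 -> outside (row miss)
  C: rows 5-6 cols 4-6 -> outside (row miss)
  D: rows 5-6 cols 1-2 -> outside (row miss)
  E: rows 0-1 cols 3-6 z=2 -> covers; best now E (z=2)
Winner: E at z=2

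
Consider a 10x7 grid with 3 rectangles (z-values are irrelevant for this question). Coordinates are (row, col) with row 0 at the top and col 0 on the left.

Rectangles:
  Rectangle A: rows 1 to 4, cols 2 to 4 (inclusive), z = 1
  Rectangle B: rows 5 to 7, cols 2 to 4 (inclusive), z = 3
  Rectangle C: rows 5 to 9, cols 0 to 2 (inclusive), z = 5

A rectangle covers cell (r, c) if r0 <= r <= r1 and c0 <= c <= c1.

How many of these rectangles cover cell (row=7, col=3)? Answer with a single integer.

Check cell (7,3):
  A: rows 1-4 cols 2-4 -> outside (row miss)
  B: rows 5-7 cols 2-4 -> covers
  C: rows 5-9 cols 0-2 -> outside (col miss)
Count covering = 1

Answer: 1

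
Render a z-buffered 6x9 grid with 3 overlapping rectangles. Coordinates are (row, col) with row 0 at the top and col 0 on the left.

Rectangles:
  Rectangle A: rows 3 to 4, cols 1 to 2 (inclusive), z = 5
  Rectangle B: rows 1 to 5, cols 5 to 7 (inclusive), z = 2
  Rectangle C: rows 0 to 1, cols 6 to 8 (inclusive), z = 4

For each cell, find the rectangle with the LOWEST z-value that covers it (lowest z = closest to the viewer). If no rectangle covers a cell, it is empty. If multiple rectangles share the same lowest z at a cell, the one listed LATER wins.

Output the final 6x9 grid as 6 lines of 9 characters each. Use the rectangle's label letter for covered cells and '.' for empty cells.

......CCC
.....BBBC
.....BBB.
.AA..BBB.
.AA..BBB.
.....BBB.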